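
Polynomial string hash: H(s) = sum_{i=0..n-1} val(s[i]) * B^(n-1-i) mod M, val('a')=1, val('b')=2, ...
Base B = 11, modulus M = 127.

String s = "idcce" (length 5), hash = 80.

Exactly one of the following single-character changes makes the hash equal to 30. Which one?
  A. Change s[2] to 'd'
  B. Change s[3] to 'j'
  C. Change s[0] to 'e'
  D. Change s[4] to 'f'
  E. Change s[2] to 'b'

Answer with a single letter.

Option A: s[2]='c'->'d', delta=(4-3)*11^2 mod 127 = 121, hash=80+121 mod 127 = 74
Option B: s[3]='c'->'j', delta=(10-3)*11^1 mod 127 = 77, hash=80+77 mod 127 = 30 <-- target
Option C: s[0]='i'->'e', delta=(5-9)*11^4 mod 127 = 110, hash=80+110 mod 127 = 63
Option D: s[4]='e'->'f', delta=(6-5)*11^0 mod 127 = 1, hash=80+1 mod 127 = 81
Option E: s[2]='c'->'b', delta=(2-3)*11^2 mod 127 = 6, hash=80+6 mod 127 = 86

Answer: B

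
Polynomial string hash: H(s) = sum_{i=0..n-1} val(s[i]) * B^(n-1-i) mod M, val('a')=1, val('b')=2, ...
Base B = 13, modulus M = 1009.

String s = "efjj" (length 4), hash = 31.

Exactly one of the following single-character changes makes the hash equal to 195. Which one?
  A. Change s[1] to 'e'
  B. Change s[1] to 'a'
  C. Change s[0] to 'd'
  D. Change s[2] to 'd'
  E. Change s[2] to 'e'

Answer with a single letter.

Option A: s[1]='f'->'e', delta=(5-6)*13^2 mod 1009 = 840, hash=31+840 mod 1009 = 871
Option B: s[1]='f'->'a', delta=(1-6)*13^2 mod 1009 = 164, hash=31+164 mod 1009 = 195 <-- target
Option C: s[0]='e'->'d', delta=(4-5)*13^3 mod 1009 = 830, hash=31+830 mod 1009 = 861
Option D: s[2]='j'->'d', delta=(4-10)*13^1 mod 1009 = 931, hash=31+931 mod 1009 = 962
Option E: s[2]='j'->'e', delta=(5-10)*13^1 mod 1009 = 944, hash=31+944 mod 1009 = 975

Answer: B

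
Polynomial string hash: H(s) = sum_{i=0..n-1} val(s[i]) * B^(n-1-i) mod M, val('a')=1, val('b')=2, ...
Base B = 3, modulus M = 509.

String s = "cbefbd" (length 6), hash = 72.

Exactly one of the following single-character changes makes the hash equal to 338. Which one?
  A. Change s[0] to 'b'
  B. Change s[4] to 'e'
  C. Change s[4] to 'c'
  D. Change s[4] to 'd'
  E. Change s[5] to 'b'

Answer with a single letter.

Answer: A

Derivation:
Option A: s[0]='c'->'b', delta=(2-3)*3^5 mod 509 = 266, hash=72+266 mod 509 = 338 <-- target
Option B: s[4]='b'->'e', delta=(5-2)*3^1 mod 509 = 9, hash=72+9 mod 509 = 81
Option C: s[4]='b'->'c', delta=(3-2)*3^1 mod 509 = 3, hash=72+3 mod 509 = 75
Option D: s[4]='b'->'d', delta=(4-2)*3^1 mod 509 = 6, hash=72+6 mod 509 = 78
Option E: s[5]='d'->'b', delta=(2-4)*3^0 mod 509 = 507, hash=72+507 mod 509 = 70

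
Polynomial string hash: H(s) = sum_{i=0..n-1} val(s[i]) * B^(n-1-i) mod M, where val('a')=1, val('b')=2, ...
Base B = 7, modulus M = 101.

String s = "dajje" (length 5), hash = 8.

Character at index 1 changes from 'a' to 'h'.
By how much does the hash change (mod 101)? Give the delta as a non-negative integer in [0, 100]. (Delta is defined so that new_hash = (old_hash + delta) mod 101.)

Answer: 78

Derivation:
Delta formula: (val(new) - val(old)) * B^(n-1-k) mod M
  val('h') - val('a') = 8 - 1 = 7
  B^(n-1-k) = 7^3 mod 101 = 40
  Delta = 7 * 40 mod 101 = 78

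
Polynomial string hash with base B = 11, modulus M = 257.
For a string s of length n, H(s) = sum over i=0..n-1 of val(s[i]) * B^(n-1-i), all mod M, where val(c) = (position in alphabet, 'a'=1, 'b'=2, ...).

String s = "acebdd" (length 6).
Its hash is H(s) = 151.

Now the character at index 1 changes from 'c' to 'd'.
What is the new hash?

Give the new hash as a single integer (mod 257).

Answer: 143

Derivation:
val('c') = 3, val('d') = 4
Position k = 1, exponent = n-1-k = 4
B^4 mod M = 11^4 mod 257 = 249
Delta = (4 - 3) * 249 mod 257 = 249
New hash = (151 + 249) mod 257 = 143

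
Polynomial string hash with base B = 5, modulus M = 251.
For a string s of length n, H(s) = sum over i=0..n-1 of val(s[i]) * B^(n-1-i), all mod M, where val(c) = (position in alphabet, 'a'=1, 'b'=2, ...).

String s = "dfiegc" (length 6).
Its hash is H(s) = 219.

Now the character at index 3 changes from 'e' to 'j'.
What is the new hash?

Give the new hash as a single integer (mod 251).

val('e') = 5, val('j') = 10
Position k = 3, exponent = n-1-k = 2
B^2 mod M = 5^2 mod 251 = 25
Delta = (10 - 5) * 25 mod 251 = 125
New hash = (219 + 125) mod 251 = 93

Answer: 93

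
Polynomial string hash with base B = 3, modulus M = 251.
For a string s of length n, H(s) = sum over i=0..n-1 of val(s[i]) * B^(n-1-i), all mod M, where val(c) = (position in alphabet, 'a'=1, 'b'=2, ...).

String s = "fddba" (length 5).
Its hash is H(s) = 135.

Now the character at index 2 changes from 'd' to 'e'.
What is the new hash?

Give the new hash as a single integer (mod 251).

val('d') = 4, val('e') = 5
Position k = 2, exponent = n-1-k = 2
B^2 mod M = 3^2 mod 251 = 9
Delta = (5 - 4) * 9 mod 251 = 9
New hash = (135 + 9) mod 251 = 144

Answer: 144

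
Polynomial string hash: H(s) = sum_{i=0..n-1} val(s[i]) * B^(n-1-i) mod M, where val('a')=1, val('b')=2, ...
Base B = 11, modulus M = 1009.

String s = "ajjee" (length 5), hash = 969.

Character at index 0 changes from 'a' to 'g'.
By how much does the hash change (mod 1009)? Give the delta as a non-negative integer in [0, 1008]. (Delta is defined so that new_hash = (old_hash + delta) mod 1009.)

Answer: 63

Derivation:
Delta formula: (val(new) - val(old)) * B^(n-1-k) mod M
  val('g') - val('a') = 7 - 1 = 6
  B^(n-1-k) = 11^4 mod 1009 = 515
  Delta = 6 * 515 mod 1009 = 63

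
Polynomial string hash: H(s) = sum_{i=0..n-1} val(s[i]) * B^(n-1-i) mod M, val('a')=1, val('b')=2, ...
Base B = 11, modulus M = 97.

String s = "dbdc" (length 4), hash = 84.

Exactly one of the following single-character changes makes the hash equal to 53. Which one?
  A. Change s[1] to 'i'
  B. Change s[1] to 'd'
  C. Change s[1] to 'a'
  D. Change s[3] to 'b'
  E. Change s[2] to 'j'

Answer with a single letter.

Option A: s[1]='b'->'i', delta=(9-2)*11^2 mod 97 = 71, hash=84+71 mod 97 = 58
Option B: s[1]='b'->'d', delta=(4-2)*11^2 mod 97 = 48, hash=84+48 mod 97 = 35
Option C: s[1]='b'->'a', delta=(1-2)*11^2 mod 97 = 73, hash=84+73 mod 97 = 60
Option D: s[3]='c'->'b', delta=(2-3)*11^0 mod 97 = 96, hash=84+96 mod 97 = 83
Option E: s[2]='d'->'j', delta=(10-4)*11^1 mod 97 = 66, hash=84+66 mod 97 = 53 <-- target

Answer: E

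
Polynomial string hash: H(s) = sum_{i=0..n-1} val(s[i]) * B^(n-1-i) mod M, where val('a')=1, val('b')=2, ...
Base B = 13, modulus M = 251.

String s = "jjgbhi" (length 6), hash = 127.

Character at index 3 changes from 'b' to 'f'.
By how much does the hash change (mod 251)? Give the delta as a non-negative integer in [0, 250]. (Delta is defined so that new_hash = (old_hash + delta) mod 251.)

Answer: 174

Derivation:
Delta formula: (val(new) - val(old)) * B^(n-1-k) mod M
  val('f') - val('b') = 6 - 2 = 4
  B^(n-1-k) = 13^2 mod 251 = 169
  Delta = 4 * 169 mod 251 = 174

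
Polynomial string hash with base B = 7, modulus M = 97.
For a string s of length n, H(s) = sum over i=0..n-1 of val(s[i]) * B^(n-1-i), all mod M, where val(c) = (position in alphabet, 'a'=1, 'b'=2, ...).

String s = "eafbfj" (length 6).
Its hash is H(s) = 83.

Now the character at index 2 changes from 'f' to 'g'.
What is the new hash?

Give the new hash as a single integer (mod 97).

Answer: 38

Derivation:
val('f') = 6, val('g') = 7
Position k = 2, exponent = n-1-k = 3
B^3 mod M = 7^3 mod 97 = 52
Delta = (7 - 6) * 52 mod 97 = 52
New hash = (83 + 52) mod 97 = 38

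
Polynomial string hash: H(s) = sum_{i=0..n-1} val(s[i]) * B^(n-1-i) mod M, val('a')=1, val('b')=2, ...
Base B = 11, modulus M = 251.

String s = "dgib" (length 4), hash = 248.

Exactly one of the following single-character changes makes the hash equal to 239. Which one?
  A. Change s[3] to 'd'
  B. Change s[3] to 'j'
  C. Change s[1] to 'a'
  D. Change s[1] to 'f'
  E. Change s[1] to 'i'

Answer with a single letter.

Option A: s[3]='b'->'d', delta=(4-2)*11^0 mod 251 = 2, hash=248+2 mod 251 = 250
Option B: s[3]='b'->'j', delta=(10-2)*11^0 mod 251 = 8, hash=248+8 mod 251 = 5
Option C: s[1]='g'->'a', delta=(1-7)*11^2 mod 251 = 27, hash=248+27 mod 251 = 24
Option D: s[1]='g'->'f', delta=(6-7)*11^2 mod 251 = 130, hash=248+130 mod 251 = 127
Option E: s[1]='g'->'i', delta=(9-7)*11^2 mod 251 = 242, hash=248+242 mod 251 = 239 <-- target

Answer: E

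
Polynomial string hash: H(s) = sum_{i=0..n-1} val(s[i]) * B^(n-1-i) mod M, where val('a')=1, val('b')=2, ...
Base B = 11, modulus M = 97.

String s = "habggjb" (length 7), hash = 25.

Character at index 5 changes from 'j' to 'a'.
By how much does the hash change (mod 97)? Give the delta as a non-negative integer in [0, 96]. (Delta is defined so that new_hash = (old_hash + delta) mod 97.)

Delta formula: (val(new) - val(old)) * B^(n-1-k) mod M
  val('a') - val('j') = 1 - 10 = -9
  B^(n-1-k) = 11^1 mod 97 = 11
  Delta = -9 * 11 mod 97 = 95

Answer: 95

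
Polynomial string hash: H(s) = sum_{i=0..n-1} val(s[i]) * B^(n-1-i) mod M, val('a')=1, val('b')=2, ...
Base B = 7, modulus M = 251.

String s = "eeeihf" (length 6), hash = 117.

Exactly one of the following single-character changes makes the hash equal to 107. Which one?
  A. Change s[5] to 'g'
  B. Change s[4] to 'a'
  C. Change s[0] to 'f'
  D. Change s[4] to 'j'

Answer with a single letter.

Answer: C

Derivation:
Option A: s[5]='f'->'g', delta=(7-6)*7^0 mod 251 = 1, hash=117+1 mod 251 = 118
Option B: s[4]='h'->'a', delta=(1-8)*7^1 mod 251 = 202, hash=117+202 mod 251 = 68
Option C: s[0]='e'->'f', delta=(6-5)*7^5 mod 251 = 241, hash=117+241 mod 251 = 107 <-- target
Option D: s[4]='h'->'j', delta=(10-8)*7^1 mod 251 = 14, hash=117+14 mod 251 = 131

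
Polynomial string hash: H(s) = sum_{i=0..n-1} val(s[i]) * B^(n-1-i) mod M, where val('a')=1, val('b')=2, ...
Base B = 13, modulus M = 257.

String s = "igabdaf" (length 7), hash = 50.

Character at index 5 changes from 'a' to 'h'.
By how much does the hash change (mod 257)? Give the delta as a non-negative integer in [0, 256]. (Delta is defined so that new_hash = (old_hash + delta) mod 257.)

Delta formula: (val(new) - val(old)) * B^(n-1-k) mod M
  val('h') - val('a') = 8 - 1 = 7
  B^(n-1-k) = 13^1 mod 257 = 13
  Delta = 7 * 13 mod 257 = 91

Answer: 91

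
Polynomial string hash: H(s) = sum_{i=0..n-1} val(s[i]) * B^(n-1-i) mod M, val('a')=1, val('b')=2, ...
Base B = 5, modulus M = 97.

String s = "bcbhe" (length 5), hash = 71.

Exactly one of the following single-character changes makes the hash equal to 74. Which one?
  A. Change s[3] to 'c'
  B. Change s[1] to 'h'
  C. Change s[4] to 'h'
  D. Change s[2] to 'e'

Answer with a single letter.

Answer: C

Derivation:
Option A: s[3]='h'->'c', delta=(3-8)*5^1 mod 97 = 72, hash=71+72 mod 97 = 46
Option B: s[1]='c'->'h', delta=(8-3)*5^3 mod 97 = 43, hash=71+43 mod 97 = 17
Option C: s[4]='e'->'h', delta=(8-5)*5^0 mod 97 = 3, hash=71+3 mod 97 = 74 <-- target
Option D: s[2]='b'->'e', delta=(5-2)*5^2 mod 97 = 75, hash=71+75 mod 97 = 49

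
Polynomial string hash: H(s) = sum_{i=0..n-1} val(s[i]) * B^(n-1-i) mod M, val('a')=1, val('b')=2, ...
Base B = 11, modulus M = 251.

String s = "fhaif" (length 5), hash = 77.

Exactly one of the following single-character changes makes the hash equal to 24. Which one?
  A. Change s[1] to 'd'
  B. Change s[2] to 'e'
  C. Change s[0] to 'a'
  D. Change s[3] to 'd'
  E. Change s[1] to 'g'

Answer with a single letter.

Answer: A

Derivation:
Option A: s[1]='h'->'d', delta=(4-8)*11^3 mod 251 = 198, hash=77+198 mod 251 = 24 <-- target
Option B: s[2]='a'->'e', delta=(5-1)*11^2 mod 251 = 233, hash=77+233 mod 251 = 59
Option C: s[0]='f'->'a', delta=(1-6)*11^4 mod 251 = 87, hash=77+87 mod 251 = 164
Option D: s[3]='i'->'d', delta=(4-9)*11^1 mod 251 = 196, hash=77+196 mod 251 = 22
Option E: s[1]='h'->'g', delta=(7-8)*11^3 mod 251 = 175, hash=77+175 mod 251 = 1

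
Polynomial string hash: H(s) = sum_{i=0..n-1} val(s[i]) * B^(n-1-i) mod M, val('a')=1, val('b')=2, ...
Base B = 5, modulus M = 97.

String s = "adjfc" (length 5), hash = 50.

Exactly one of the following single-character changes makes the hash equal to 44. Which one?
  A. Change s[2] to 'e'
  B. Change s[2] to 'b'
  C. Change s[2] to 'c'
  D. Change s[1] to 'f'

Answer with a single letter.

Option A: s[2]='j'->'e', delta=(5-10)*5^2 mod 97 = 69, hash=50+69 mod 97 = 22
Option B: s[2]='j'->'b', delta=(2-10)*5^2 mod 97 = 91, hash=50+91 mod 97 = 44 <-- target
Option C: s[2]='j'->'c', delta=(3-10)*5^2 mod 97 = 19, hash=50+19 mod 97 = 69
Option D: s[1]='d'->'f', delta=(6-4)*5^3 mod 97 = 56, hash=50+56 mod 97 = 9

Answer: B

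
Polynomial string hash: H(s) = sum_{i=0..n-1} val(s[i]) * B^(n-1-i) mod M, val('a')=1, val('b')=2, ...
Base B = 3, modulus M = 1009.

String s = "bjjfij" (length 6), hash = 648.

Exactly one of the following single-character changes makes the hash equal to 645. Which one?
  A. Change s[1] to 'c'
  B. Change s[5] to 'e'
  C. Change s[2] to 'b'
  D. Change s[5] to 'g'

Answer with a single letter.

Option A: s[1]='j'->'c', delta=(3-10)*3^4 mod 1009 = 442, hash=648+442 mod 1009 = 81
Option B: s[5]='j'->'e', delta=(5-10)*3^0 mod 1009 = 1004, hash=648+1004 mod 1009 = 643
Option C: s[2]='j'->'b', delta=(2-10)*3^3 mod 1009 = 793, hash=648+793 mod 1009 = 432
Option D: s[5]='j'->'g', delta=(7-10)*3^0 mod 1009 = 1006, hash=648+1006 mod 1009 = 645 <-- target

Answer: D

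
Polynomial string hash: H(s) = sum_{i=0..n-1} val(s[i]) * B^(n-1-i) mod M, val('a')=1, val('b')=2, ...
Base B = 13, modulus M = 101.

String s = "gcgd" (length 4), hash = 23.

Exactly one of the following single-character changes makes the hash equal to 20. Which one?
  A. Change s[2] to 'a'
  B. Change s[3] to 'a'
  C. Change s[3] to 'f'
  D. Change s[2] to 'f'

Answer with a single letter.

Answer: B

Derivation:
Option A: s[2]='g'->'a', delta=(1-7)*13^1 mod 101 = 23, hash=23+23 mod 101 = 46
Option B: s[3]='d'->'a', delta=(1-4)*13^0 mod 101 = 98, hash=23+98 mod 101 = 20 <-- target
Option C: s[3]='d'->'f', delta=(6-4)*13^0 mod 101 = 2, hash=23+2 mod 101 = 25
Option D: s[2]='g'->'f', delta=(6-7)*13^1 mod 101 = 88, hash=23+88 mod 101 = 10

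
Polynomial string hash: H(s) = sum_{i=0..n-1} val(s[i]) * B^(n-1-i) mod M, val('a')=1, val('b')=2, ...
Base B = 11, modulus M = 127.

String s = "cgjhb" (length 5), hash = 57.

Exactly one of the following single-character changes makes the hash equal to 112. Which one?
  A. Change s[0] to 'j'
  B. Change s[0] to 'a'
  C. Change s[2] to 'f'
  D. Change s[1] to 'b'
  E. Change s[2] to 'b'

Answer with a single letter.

Option A: s[0]='c'->'j', delta=(10-3)*11^4 mod 127 = 125, hash=57+125 mod 127 = 55
Option B: s[0]='c'->'a', delta=(1-3)*11^4 mod 127 = 55, hash=57+55 mod 127 = 112 <-- target
Option C: s[2]='j'->'f', delta=(6-10)*11^2 mod 127 = 24, hash=57+24 mod 127 = 81
Option D: s[1]='g'->'b', delta=(2-7)*11^3 mod 127 = 76, hash=57+76 mod 127 = 6
Option E: s[2]='j'->'b', delta=(2-10)*11^2 mod 127 = 48, hash=57+48 mod 127 = 105

Answer: B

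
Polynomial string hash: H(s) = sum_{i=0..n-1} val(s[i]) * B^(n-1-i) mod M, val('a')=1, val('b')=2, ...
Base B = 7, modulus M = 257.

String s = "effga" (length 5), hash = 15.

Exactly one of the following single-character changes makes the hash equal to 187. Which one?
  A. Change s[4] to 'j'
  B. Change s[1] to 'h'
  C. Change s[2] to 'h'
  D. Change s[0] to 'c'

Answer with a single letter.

Answer: B

Derivation:
Option A: s[4]='a'->'j', delta=(10-1)*7^0 mod 257 = 9, hash=15+9 mod 257 = 24
Option B: s[1]='f'->'h', delta=(8-6)*7^3 mod 257 = 172, hash=15+172 mod 257 = 187 <-- target
Option C: s[2]='f'->'h', delta=(8-6)*7^2 mod 257 = 98, hash=15+98 mod 257 = 113
Option D: s[0]='e'->'c', delta=(3-5)*7^4 mod 257 = 81, hash=15+81 mod 257 = 96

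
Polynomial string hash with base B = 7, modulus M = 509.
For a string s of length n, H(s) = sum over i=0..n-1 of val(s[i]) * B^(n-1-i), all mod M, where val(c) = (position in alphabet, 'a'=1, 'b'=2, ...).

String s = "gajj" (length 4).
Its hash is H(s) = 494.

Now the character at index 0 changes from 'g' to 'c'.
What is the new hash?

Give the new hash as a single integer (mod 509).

val('g') = 7, val('c') = 3
Position k = 0, exponent = n-1-k = 3
B^3 mod M = 7^3 mod 509 = 343
Delta = (3 - 7) * 343 mod 509 = 155
New hash = (494 + 155) mod 509 = 140

Answer: 140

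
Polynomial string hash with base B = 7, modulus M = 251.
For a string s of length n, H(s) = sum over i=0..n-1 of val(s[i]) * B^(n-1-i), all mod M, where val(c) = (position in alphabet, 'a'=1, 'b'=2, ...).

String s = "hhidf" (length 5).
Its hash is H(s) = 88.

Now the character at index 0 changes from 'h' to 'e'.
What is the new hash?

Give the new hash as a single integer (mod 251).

val('h') = 8, val('e') = 5
Position k = 0, exponent = n-1-k = 4
B^4 mod M = 7^4 mod 251 = 142
Delta = (5 - 8) * 142 mod 251 = 76
New hash = (88 + 76) mod 251 = 164

Answer: 164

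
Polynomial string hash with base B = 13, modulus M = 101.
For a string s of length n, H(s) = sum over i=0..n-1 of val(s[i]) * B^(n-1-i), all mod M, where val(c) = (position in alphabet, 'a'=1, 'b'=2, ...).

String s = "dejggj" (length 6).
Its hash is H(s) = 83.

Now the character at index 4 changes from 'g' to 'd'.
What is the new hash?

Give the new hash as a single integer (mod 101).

val('g') = 7, val('d') = 4
Position k = 4, exponent = n-1-k = 1
B^1 mod M = 13^1 mod 101 = 13
Delta = (4 - 7) * 13 mod 101 = 62
New hash = (83 + 62) mod 101 = 44

Answer: 44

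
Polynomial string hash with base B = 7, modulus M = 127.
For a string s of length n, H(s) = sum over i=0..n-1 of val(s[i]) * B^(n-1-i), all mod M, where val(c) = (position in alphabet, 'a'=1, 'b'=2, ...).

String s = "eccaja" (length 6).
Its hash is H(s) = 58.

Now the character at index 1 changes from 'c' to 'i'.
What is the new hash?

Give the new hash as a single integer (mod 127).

Answer: 113

Derivation:
val('c') = 3, val('i') = 9
Position k = 1, exponent = n-1-k = 4
B^4 mod M = 7^4 mod 127 = 115
Delta = (9 - 3) * 115 mod 127 = 55
New hash = (58 + 55) mod 127 = 113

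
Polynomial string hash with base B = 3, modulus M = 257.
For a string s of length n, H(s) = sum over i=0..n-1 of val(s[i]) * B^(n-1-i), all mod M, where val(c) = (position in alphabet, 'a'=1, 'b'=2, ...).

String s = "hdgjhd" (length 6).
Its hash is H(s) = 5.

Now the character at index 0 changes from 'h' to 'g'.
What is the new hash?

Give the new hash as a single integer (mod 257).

Answer: 19

Derivation:
val('h') = 8, val('g') = 7
Position k = 0, exponent = n-1-k = 5
B^5 mod M = 3^5 mod 257 = 243
Delta = (7 - 8) * 243 mod 257 = 14
New hash = (5 + 14) mod 257 = 19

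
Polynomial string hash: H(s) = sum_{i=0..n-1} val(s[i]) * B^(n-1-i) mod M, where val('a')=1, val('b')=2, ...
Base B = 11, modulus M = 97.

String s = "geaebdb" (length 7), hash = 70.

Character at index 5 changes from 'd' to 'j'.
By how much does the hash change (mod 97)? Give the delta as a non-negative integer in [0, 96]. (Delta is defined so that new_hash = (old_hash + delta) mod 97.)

Delta formula: (val(new) - val(old)) * B^(n-1-k) mod M
  val('j') - val('d') = 10 - 4 = 6
  B^(n-1-k) = 11^1 mod 97 = 11
  Delta = 6 * 11 mod 97 = 66

Answer: 66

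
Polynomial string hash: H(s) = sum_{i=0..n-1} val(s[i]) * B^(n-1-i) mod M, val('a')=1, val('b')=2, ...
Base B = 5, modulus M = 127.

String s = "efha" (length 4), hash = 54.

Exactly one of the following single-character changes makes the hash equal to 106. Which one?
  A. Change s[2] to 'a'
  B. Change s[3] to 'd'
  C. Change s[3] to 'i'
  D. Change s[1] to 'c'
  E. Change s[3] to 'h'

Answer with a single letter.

Answer: D

Derivation:
Option A: s[2]='h'->'a', delta=(1-8)*5^1 mod 127 = 92, hash=54+92 mod 127 = 19
Option B: s[3]='a'->'d', delta=(4-1)*5^0 mod 127 = 3, hash=54+3 mod 127 = 57
Option C: s[3]='a'->'i', delta=(9-1)*5^0 mod 127 = 8, hash=54+8 mod 127 = 62
Option D: s[1]='f'->'c', delta=(3-6)*5^2 mod 127 = 52, hash=54+52 mod 127 = 106 <-- target
Option E: s[3]='a'->'h', delta=(8-1)*5^0 mod 127 = 7, hash=54+7 mod 127 = 61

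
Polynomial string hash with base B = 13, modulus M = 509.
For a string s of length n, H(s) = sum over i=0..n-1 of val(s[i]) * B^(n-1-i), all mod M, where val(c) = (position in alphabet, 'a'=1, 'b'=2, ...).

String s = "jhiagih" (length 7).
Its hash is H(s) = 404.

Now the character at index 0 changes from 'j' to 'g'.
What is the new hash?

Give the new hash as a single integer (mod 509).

Answer: 9

Derivation:
val('j') = 10, val('g') = 7
Position k = 0, exponent = n-1-k = 6
B^6 mod M = 13^6 mod 509 = 471
Delta = (7 - 10) * 471 mod 509 = 114
New hash = (404 + 114) mod 509 = 9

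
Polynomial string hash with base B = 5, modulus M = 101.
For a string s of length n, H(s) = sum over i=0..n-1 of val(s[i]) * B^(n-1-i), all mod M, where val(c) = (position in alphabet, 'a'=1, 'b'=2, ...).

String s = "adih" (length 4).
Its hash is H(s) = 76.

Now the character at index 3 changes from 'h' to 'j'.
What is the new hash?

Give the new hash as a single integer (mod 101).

val('h') = 8, val('j') = 10
Position k = 3, exponent = n-1-k = 0
B^0 mod M = 5^0 mod 101 = 1
Delta = (10 - 8) * 1 mod 101 = 2
New hash = (76 + 2) mod 101 = 78

Answer: 78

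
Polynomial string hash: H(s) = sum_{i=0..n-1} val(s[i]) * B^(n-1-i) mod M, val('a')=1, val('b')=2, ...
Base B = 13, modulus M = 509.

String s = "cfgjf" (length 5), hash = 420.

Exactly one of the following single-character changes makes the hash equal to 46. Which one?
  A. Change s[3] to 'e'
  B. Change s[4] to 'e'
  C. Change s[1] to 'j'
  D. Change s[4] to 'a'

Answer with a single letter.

Option A: s[3]='j'->'e', delta=(5-10)*13^1 mod 509 = 444, hash=420+444 mod 509 = 355
Option B: s[4]='f'->'e', delta=(5-6)*13^0 mod 509 = 508, hash=420+508 mod 509 = 419
Option C: s[1]='f'->'j', delta=(10-6)*13^3 mod 509 = 135, hash=420+135 mod 509 = 46 <-- target
Option D: s[4]='f'->'a', delta=(1-6)*13^0 mod 509 = 504, hash=420+504 mod 509 = 415

Answer: C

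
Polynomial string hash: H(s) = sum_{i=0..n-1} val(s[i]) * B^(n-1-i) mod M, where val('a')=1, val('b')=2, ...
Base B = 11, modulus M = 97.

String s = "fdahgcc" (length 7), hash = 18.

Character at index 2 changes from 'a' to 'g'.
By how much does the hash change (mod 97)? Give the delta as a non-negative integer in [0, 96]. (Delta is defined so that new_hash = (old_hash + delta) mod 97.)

Answer: 61

Derivation:
Delta formula: (val(new) - val(old)) * B^(n-1-k) mod M
  val('g') - val('a') = 7 - 1 = 6
  B^(n-1-k) = 11^4 mod 97 = 91
  Delta = 6 * 91 mod 97 = 61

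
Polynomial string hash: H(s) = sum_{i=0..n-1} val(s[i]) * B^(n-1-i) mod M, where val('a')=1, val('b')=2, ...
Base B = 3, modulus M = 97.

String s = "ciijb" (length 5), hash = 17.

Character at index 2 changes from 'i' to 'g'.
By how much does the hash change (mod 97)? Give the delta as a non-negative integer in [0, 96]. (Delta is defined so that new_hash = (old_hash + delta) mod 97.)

Delta formula: (val(new) - val(old)) * B^(n-1-k) mod M
  val('g') - val('i') = 7 - 9 = -2
  B^(n-1-k) = 3^2 mod 97 = 9
  Delta = -2 * 9 mod 97 = 79

Answer: 79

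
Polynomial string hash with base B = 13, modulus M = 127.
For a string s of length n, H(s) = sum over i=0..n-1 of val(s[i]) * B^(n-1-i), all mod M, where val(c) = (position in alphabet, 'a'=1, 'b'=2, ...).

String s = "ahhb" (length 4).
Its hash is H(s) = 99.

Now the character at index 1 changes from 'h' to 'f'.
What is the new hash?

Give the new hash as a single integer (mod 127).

Answer: 15

Derivation:
val('h') = 8, val('f') = 6
Position k = 1, exponent = n-1-k = 2
B^2 mod M = 13^2 mod 127 = 42
Delta = (6 - 8) * 42 mod 127 = 43
New hash = (99 + 43) mod 127 = 15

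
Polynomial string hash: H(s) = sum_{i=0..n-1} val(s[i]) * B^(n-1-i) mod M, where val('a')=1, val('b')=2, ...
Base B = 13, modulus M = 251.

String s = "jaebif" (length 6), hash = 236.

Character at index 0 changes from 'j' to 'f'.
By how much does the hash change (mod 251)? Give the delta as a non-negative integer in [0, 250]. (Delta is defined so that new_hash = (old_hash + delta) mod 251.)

Delta formula: (val(new) - val(old)) * B^(n-1-k) mod M
  val('f') - val('j') = 6 - 10 = -4
  B^(n-1-k) = 13^5 mod 251 = 64
  Delta = -4 * 64 mod 251 = 246

Answer: 246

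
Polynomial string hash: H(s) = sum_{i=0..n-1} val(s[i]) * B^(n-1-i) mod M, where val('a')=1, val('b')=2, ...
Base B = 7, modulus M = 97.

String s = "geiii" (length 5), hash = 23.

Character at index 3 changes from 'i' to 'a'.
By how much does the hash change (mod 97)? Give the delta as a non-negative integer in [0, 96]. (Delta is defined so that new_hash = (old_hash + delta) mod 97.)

Answer: 41

Derivation:
Delta formula: (val(new) - val(old)) * B^(n-1-k) mod M
  val('a') - val('i') = 1 - 9 = -8
  B^(n-1-k) = 7^1 mod 97 = 7
  Delta = -8 * 7 mod 97 = 41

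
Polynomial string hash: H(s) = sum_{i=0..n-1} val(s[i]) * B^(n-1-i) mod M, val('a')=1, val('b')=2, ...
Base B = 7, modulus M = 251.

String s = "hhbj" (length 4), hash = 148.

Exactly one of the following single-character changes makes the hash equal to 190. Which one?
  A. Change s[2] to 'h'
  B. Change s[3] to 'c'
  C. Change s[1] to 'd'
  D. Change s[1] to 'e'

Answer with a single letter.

Answer: A

Derivation:
Option A: s[2]='b'->'h', delta=(8-2)*7^1 mod 251 = 42, hash=148+42 mod 251 = 190 <-- target
Option B: s[3]='j'->'c', delta=(3-10)*7^0 mod 251 = 244, hash=148+244 mod 251 = 141
Option C: s[1]='h'->'d', delta=(4-8)*7^2 mod 251 = 55, hash=148+55 mod 251 = 203
Option D: s[1]='h'->'e', delta=(5-8)*7^2 mod 251 = 104, hash=148+104 mod 251 = 1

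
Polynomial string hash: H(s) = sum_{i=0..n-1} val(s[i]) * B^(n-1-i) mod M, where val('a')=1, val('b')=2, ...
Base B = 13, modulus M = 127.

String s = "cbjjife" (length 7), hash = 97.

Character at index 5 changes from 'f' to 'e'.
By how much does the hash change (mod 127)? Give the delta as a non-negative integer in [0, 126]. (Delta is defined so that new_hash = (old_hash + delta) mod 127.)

Delta formula: (val(new) - val(old)) * B^(n-1-k) mod M
  val('e') - val('f') = 5 - 6 = -1
  B^(n-1-k) = 13^1 mod 127 = 13
  Delta = -1 * 13 mod 127 = 114

Answer: 114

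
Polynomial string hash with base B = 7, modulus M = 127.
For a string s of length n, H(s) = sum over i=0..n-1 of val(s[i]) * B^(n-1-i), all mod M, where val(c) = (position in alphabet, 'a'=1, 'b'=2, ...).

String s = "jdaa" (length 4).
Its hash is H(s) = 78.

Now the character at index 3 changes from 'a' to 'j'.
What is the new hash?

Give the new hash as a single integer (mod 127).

Answer: 87

Derivation:
val('a') = 1, val('j') = 10
Position k = 3, exponent = n-1-k = 0
B^0 mod M = 7^0 mod 127 = 1
Delta = (10 - 1) * 1 mod 127 = 9
New hash = (78 + 9) mod 127 = 87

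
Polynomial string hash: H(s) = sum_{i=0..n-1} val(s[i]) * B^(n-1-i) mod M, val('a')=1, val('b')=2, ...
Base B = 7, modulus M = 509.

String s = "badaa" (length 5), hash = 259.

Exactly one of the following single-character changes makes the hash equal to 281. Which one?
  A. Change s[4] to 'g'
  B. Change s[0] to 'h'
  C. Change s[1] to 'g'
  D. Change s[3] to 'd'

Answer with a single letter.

Option A: s[4]='a'->'g', delta=(7-1)*7^0 mod 509 = 6, hash=259+6 mod 509 = 265
Option B: s[0]='b'->'h', delta=(8-2)*7^4 mod 509 = 154, hash=259+154 mod 509 = 413
Option C: s[1]='a'->'g', delta=(7-1)*7^3 mod 509 = 22, hash=259+22 mod 509 = 281 <-- target
Option D: s[3]='a'->'d', delta=(4-1)*7^1 mod 509 = 21, hash=259+21 mod 509 = 280

Answer: C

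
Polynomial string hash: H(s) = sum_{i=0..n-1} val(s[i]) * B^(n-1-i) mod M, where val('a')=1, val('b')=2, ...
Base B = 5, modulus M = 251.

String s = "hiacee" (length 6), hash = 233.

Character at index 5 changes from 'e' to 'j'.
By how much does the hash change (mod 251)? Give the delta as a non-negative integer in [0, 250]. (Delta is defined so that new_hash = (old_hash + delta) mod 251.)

Delta formula: (val(new) - val(old)) * B^(n-1-k) mod M
  val('j') - val('e') = 10 - 5 = 5
  B^(n-1-k) = 5^0 mod 251 = 1
  Delta = 5 * 1 mod 251 = 5

Answer: 5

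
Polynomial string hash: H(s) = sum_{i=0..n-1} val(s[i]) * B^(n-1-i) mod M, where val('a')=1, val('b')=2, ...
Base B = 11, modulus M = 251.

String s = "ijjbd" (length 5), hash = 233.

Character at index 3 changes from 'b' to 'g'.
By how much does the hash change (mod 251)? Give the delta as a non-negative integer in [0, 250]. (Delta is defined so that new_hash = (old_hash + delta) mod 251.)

Answer: 55

Derivation:
Delta formula: (val(new) - val(old)) * B^(n-1-k) mod M
  val('g') - val('b') = 7 - 2 = 5
  B^(n-1-k) = 11^1 mod 251 = 11
  Delta = 5 * 11 mod 251 = 55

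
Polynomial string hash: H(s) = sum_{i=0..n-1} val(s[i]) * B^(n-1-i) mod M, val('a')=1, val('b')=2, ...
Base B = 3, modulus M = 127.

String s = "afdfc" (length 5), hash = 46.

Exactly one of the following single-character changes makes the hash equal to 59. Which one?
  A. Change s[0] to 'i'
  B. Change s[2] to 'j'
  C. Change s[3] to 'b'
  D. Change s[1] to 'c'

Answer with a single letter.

Answer: A

Derivation:
Option A: s[0]='a'->'i', delta=(9-1)*3^4 mod 127 = 13, hash=46+13 mod 127 = 59 <-- target
Option B: s[2]='d'->'j', delta=(10-4)*3^2 mod 127 = 54, hash=46+54 mod 127 = 100
Option C: s[3]='f'->'b', delta=(2-6)*3^1 mod 127 = 115, hash=46+115 mod 127 = 34
Option D: s[1]='f'->'c', delta=(3-6)*3^3 mod 127 = 46, hash=46+46 mod 127 = 92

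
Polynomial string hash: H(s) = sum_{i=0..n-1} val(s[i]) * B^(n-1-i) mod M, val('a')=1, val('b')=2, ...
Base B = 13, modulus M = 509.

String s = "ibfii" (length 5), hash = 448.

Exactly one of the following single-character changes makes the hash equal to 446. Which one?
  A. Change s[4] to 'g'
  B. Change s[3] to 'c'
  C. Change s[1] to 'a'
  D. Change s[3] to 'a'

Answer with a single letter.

Answer: A

Derivation:
Option A: s[4]='i'->'g', delta=(7-9)*13^0 mod 509 = 507, hash=448+507 mod 509 = 446 <-- target
Option B: s[3]='i'->'c', delta=(3-9)*13^1 mod 509 = 431, hash=448+431 mod 509 = 370
Option C: s[1]='b'->'a', delta=(1-2)*13^3 mod 509 = 348, hash=448+348 mod 509 = 287
Option D: s[3]='i'->'a', delta=(1-9)*13^1 mod 509 = 405, hash=448+405 mod 509 = 344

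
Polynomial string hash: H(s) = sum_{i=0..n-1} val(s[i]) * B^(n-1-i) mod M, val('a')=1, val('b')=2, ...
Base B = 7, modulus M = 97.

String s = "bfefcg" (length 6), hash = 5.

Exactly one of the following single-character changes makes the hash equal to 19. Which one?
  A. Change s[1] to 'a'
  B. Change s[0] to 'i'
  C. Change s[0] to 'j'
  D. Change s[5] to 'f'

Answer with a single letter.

Option A: s[1]='f'->'a', delta=(1-6)*7^4 mod 97 = 23, hash=5+23 mod 97 = 28
Option B: s[0]='b'->'i', delta=(9-2)*7^5 mod 97 = 85, hash=5+85 mod 97 = 90
Option C: s[0]='b'->'j', delta=(10-2)*7^5 mod 97 = 14, hash=5+14 mod 97 = 19 <-- target
Option D: s[5]='g'->'f', delta=(6-7)*7^0 mod 97 = 96, hash=5+96 mod 97 = 4

Answer: C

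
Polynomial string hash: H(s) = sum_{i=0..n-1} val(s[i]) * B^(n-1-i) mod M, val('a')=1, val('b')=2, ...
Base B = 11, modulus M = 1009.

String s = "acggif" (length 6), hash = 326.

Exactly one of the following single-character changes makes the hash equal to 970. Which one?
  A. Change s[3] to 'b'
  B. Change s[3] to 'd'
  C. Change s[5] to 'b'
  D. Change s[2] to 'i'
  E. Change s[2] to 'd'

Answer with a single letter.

Option A: s[3]='g'->'b', delta=(2-7)*11^2 mod 1009 = 404, hash=326+404 mod 1009 = 730
Option B: s[3]='g'->'d', delta=(4-7)*11^2 mod 1009 = 646, hash=326+646 mod 1009 = 972
Option C: s[5]='f'->'b', delta=(2-6)*11^0 mod 1009 = 1005, hash=326+1005 mod 1009 = 322
Option D: s[2]='g'->'i', delta=(9-7)*11^3 mod 1009 = 644, hash=326+644 mod 1009 = 970 <-- target
Option E: s[2]='g'->'d', delta=(4-7)*11^3 mod 1009 = 43, hash=326+43 mod 1009 = 369

Answer: D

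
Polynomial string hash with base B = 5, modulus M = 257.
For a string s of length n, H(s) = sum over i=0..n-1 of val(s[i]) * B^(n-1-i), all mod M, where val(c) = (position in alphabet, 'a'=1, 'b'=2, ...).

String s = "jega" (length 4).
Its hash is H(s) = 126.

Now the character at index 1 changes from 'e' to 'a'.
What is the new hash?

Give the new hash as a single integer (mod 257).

val('e') = 5, val('a') = 1
Position k = 1, exponent = n-1-k = 2
B^2 mod M = 5^2 mod 257 = 25
Delta = (1 - 5) * 25 mod 257 = 157
New hash = (126 + 157) mod 257 = 26

Answer: 26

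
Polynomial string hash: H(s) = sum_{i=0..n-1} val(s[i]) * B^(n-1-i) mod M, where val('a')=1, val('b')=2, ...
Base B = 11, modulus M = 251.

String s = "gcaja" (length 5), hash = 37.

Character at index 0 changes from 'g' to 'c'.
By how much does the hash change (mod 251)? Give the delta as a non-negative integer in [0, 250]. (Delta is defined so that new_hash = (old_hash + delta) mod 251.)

Answer: 170

Derivation:
Delta formula: (val(new) - val(old)) * B^(n-1-k) mod M
  val('c') - val('g') = 3 - 7 = -4
  B^(n-1-k) = 11^4 mod 251 = 83
  Delta = -4 * 83 mod 251 = 170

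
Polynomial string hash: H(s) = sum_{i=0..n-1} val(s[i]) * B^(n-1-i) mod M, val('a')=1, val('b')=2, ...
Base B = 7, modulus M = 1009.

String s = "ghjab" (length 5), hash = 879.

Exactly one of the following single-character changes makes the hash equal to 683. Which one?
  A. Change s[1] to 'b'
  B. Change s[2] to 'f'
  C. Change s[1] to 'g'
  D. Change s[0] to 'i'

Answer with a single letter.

Option A: s[1]='h'->'b', delta=(2-8)*7^3 mod 1009 = 969, hash=879+969 mod 1009 = 839
Option B: s[2]='j'->'f', delta=(6-10)*7^2 mod 1009 = 813, hash=879+813 mod 1009 = 683 <-- target
Option C: s[1]='h'->'g', delta=(7-8)*7^3 mod 1009 = 666, hash=879+666 mod 1009 = 536
Option D: s[0]='g'->'i', delta=(9-7)*7^4 mod 1009 = 766, hash=879+766 mod 1009 = 636

Answer: B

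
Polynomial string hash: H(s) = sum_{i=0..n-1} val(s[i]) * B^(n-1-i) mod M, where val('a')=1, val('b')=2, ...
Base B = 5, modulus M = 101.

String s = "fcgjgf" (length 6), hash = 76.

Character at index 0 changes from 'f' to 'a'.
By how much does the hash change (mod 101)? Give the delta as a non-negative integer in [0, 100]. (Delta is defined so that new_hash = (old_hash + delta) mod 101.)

Delta formula: (val(new) - val(old)) * B^(n-1-k) mod M
  val('a') - val('f') = 1 - 6 = -5
  B^(n-1-k) = 5^5 mod 101 = 95
  Delta = -5 * 95 mod 101 = 30

Answer: 30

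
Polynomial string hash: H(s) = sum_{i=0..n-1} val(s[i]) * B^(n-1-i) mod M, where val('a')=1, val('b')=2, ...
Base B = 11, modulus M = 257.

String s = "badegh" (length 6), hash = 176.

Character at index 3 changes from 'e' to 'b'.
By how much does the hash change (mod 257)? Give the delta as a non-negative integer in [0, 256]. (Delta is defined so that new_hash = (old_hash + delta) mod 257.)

Delta formula: (val(new) - val(old)) * B^(n-1-k) mod M
  val('b') - val('e') = 2 - 5 = -3
  B^(n-1-k) = 11^2 mod 257 = 121
  Delta = -3 * 121 mod 257 = 151

Answer: 151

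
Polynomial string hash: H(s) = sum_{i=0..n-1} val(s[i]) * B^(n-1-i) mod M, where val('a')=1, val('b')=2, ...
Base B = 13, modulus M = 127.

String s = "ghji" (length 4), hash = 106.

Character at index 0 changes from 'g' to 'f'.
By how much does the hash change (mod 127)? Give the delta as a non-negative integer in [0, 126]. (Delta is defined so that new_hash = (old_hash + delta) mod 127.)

Delta formula: (val(new) - val(old)) * B^(n-1-k) mod M
  val('f') - val('g') = 6 - 7 = -1
  B^(n-1-k) = 13^3 mod 127 = 38
  Delta = -1 * 38 mod 127 = 89

Answer: 89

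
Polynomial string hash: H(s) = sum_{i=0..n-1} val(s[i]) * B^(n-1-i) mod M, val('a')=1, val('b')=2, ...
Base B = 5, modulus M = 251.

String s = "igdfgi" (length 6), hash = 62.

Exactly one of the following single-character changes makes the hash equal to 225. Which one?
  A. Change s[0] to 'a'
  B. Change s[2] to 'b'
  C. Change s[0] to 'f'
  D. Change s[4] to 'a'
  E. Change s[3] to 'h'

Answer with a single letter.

Option A: s[0]='i'->'a', delta=(1-9)*5^5 mod 251 = 100, hash=62+100 mod 251 = 162
Option B: s[2]='d'->'b', delta=(2-4)*5^3 mod 251 = 1, hash=62+1 mod 251 = 63
Option C: s[0]='i'->'f', delta=(6-9)*5^5 mod 251 = 163, hash=62+163 mod 251 = 225 <-- target
Option D: s[4]='g'->'a', delta=(1-7)*5^1 mod 251 = 221, hash=62+221 mod 251 = 32
Option E: s[3]='f'->'h', delta=(8-6)*5^2 mod 251 = 50, hash=62+50 mod 251 = 112

Answer: C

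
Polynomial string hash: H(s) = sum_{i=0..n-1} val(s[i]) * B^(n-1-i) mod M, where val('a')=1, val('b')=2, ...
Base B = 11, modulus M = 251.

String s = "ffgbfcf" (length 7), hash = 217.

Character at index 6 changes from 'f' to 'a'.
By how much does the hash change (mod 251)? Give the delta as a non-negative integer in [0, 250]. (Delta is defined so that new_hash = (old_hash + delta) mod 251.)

Delta formula: (val(new) - val(old)) * B^(n-1-k) mod M
  val('a') - val('f') = 1 - 6 = -5
  B^(n-1-k) = 11^0 mod 251 = 1
  Delta = -5 * 1 mod 251 = 246

Answer: 246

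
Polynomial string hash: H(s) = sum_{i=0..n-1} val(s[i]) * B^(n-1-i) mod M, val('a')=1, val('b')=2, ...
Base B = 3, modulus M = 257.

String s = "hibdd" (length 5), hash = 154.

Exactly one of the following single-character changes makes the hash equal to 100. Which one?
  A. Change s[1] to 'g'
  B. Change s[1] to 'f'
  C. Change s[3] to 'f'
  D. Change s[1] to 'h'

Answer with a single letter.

Answer: A

Derivation:
Option A: s[1]='i'->'g', delta=(7-9)*3^3 mod 257 = 203, hash=154+203 mod 257 = 100 <-- target
Option B: s[1]='i'->'f', delta=(6-9)*3^3 mod 257 = 176, hash=154+176 mod 257 = 73
Option C: s[3]='d'->'f', delta=(6-4)*3^1 mod 257 = 6, hash=154+6 mod 257 = 160
Option D: s[1]='i'->'h', delta=(8-9)*3^3 mod 257 = 230, hash=154+230 mod 257 = 127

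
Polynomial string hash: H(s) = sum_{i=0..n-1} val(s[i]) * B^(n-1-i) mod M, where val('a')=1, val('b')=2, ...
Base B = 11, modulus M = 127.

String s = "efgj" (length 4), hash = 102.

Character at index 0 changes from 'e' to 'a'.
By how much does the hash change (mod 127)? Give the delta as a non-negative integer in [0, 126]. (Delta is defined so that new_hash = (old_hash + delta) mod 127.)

Delta formula: (val(new) - val(old)) * B^(n-1-k) mod M
  val('a') - val('e') = 1 - 5 = -4
  B^(n-1-k) = 11^3 mod 127 = 61
  Delta = -4 * 61 mod 127 = 10

Answer: 10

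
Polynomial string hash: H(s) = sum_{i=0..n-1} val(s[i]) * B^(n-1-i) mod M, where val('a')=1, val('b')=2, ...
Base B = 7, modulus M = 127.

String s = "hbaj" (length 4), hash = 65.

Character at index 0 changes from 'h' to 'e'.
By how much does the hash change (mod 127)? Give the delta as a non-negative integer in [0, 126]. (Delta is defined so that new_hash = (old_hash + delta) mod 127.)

Delta formula: (val(new) - val(old)) * B^(n-1-k) mod M
  val('e') - val('h') = 5 - 8 = -3
  B^(n-1-k) = 7^3 mod 127 = 89
  Delta = -3 * 89 mod 127 = 114

Answer: 114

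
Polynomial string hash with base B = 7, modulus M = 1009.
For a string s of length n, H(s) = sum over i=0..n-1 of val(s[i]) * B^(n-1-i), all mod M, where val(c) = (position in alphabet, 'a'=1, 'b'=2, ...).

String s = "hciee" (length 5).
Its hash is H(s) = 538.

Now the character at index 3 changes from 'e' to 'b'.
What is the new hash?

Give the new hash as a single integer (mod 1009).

Answer: 517

Derivation:
val('e') = 5, val('b') = 2
Position k = 3, exponent = n-1-k = 1
B^1 mod M = 7^1 mod 1009 = 7
Delta = (2 - 5) * 7 mod 1009 = 988
New hash = (538 + 988) mod 1009 = 517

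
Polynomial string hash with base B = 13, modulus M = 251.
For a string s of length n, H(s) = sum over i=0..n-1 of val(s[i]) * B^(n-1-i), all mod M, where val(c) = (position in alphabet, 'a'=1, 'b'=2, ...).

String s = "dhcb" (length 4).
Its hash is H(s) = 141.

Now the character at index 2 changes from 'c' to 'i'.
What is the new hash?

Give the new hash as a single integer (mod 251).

Answer: 219

Derivation:
val('c') = 3, val('i') = 9
Position k = 2, exponent = n-1-k = 1
B^1 mod M = 13^1 mod 251 = 13
Delta = (9 - 3) * 13 mod 251 = 78
New hash = (141 + 78) mod 251 = 219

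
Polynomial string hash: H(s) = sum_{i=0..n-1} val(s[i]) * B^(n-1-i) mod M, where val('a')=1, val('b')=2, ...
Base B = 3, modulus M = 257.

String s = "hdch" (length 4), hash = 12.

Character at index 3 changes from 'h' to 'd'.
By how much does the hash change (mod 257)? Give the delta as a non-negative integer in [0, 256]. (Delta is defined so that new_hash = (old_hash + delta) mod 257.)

Answer: 253

Derivation:
Delta formula: (val(new) - val(old)) * B^(n-1-k) mod M
  val('d') - val('h') = 4 - 8 = -4
  B^(n-1-k) = 3^0 mod 257 = 1
  Delta = -4 * 1 mod 257 = 253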